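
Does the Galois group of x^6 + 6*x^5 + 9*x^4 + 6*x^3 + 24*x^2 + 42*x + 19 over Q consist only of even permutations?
The polynomial is irreducible of degree 6 over Q. Its discriminant is -11156429376, which is not a perfect square. A Galois group lies in the alternating group exactly when the discriminant is a square in Q, so the Galois group (A_4 x C_2) is not contained in A_6.

No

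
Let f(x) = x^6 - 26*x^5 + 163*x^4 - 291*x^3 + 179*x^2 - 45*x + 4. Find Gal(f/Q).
The polynomial f is an irreducible sextic over Q, so G = Gal(f/Q) is one of the 16 transitive subgroups 6T1, ..., 6T16 of S_6. The discriminant of f is 30991489 = 5567^2, a perfect square, so G is contained in A_6. The transitive groups of degree 6 contained in A_6 are: A_4 (6T4, order 12), S_4 (6T7, order 24), (C_3 x C_3) : C_4 (6T10, order 36), PSL(2,5) (6T12, order 60), A_6 (6T15, order 360). By Dedekind's theorem, for a prime p not dividing disc(f) the degrees of the irreducible factors of f mod p form the cycle type of an element of G. Factoring f modulo the 21 such primes p <= 79 (skipping 19, which divides the discriminant), each new pattern first appears at: mod 2: f = (x)(x^5 + x^3 + x^2 + x + 1), pattern 5+1; mod 7: f = (x^3 + 4x^2 + 3x + 3)(x^3 + 5x^2 + 6), pattern 3+3; mod 61: f = (x + 46)(x + 52)(x^2 + 3x + 15)(x^2 + 56x + 41), pattern 2+2+1+1. No other pattern occurs in this range, so the set of observed cycle types is {5+1, 3+3, 2+2+1+1}. The candidates containing elements of all these cycle types are PSL(2,5) (6T12) of order 60, A_6 (6T15) of order 360; the others are excluded. The observed types are precisely the cycle types that occur in PSL(2,5) (6T12) (apart from the identity). Each of the other remaining candidates has further cycle types, and by the Chebotarev density theorem the matching factorization patterns would occur for a proportion of primes equal to their share of the group: A_6 (6T15) additionally contains elements of type 4+2, 3+1+1+1 (130 of its 360 elements, about 36% of primes). None of the 21 primes tested shows any such pattern (for each of these groups the chance of that is below 10^-4), which rules them out. Hence G = PSL(2,5) (6T12), of order 60.

PSL(2,5), A_5 acting on 6 points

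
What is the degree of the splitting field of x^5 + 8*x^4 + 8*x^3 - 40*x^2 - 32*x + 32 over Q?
5

The degree of the splitting field over Q equals the order of the Galois group, so first determine the group. The polynomial f is an irreducible quintic over Q, so G = Gal(f/Q) is a transitive subgroup of S_5: one of C_5 (5T1, order 5), D_5 (5T2, order 10), F_20 (5T3, order 20), A_5 (5T4, order 60) or S_5 (5T5, order 120). The discriminant of f is 15352201216 = 123904^2, a perfect square, so G is contained in A_5. The transitive groups of degree 5 contained in A_5 are: C_5 (5T1, order 5), D_5 (5T2, order 10), A_5 (5T4, order 60). By Dedekind's theorem, for a prime p not dividing disc(f) the degrees of the irreducible factors of f mod p form the cycle type of an element of G. Factoring f modulo the 14 such primes p <= 53 (skipping 2, 11, which divide the discriminant), each new pattern first appears at: mod 3: f = (x^5 + 2x^4 + 2x^3 + 2x^2 + x + 2), pattern 5; mod 23: f = (x + 1)(x + 7)(x + 10)(x + 14)(x + 22), pattern 1+1+1+1+1. No other pattern occurs in this range, so the set of observed cycle types is {5, 1+1+1+1+1}. The candidates containing elements of all these cycle types are C_5 (5T1) of order 5, D_5 (5T2) of order 10, A_5 (5T4) of order 60; the others are excluded. The observed types are precisely the cycle types that occur in C_5 (5T1). Each of the other remaining candidates has further cycle types, and by the Chebotarev density theorem the matching factorization patterns would occur for a proportion of primes equal to their share of the group: D_5 (5T2) additionally contains elements of type 2+2+1 (5 of its 10 elements, about 50% of primes); A_5 (5T4) additionally contains elements of type 3+1+1, 2+2+1 (35 of its 60 elements, about 58% of primes). None of the 14 primes tested shows any such pattern (for each of these groups the chance of that is below 10^-4), which rules them out. Hence G = C_5 (5T1), of order 5. The Galois group C_5 (5T1) has order 5, so the splitting field has degree 5 over Q.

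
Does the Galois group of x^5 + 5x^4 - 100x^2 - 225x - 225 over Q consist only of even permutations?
Yes

The polynomial is irreducible of degree 5 over Q. Its discriminant is 23040000000000 = 4800000^2, a perfect square. A Galois group lies in the alternating group exactly when the discriminant is a square in Q, so the Galois group (D_5) is contained in A_5.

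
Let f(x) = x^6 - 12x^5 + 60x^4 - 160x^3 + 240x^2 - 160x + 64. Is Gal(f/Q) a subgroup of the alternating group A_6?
No

The polynomial is irreducible of degree 6 over Q. Its discriminant is -46741055340544, which is not a perfect square. A Galois group lies in the alternating group exactly when the discriminant is a square in Q, so the Galois group (S_6) is not contained in A_6.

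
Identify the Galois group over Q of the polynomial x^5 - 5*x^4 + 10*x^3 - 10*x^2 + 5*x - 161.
F_20 (also written F20)

The polynomial f is an irreducible quintic over Q, so G = Gal(f/Q) is a transitive subgroup of S_5: one of C_5 (5T1, order 5), D_5 (5T2, order 10), F_20 (5T3, order 20), A_5 (5T4, order 60) or S_5 (5T5, order 120). The discriminant of f is 2048000000000, which is not a perfect square, so G is not contained in A_5. The transitive groups of degree 5 not contained in A_5 are: F_20 (5T3, order 20), S_5 (5T5, order 120). By Dedekind's theorem, for a prime p not dividing disc(f) the degrees of the irreducible factors of f mod p form the cycle type of an element of G. Factoring f modulo the 18 such primes p <= 71 (skipping 2, 5, which divide the discriminant), each new pattern first appears at: mod 3: f = (x + 1)(x^4 + x^2 + x + 1), pattern 4+1; mod 11: f = (x^5 + 6x^4 + 10x^3 + x^2 + 5x + 4), pattern 5; mod 19: f = (x + 6)(x^2 + x + 9)(x^2 + 7x + 3), pattern 2+2+1; mod 31: f = (x + 2)(x + 5)(x + 11)(x + 16)(x + 23), pattern 1+1+1+1+1. No other pattern occurs in this range, so the set of observed cycle types is {4+1, 5, 2+2+1, 1+1+1+1+1}. The candidates containing elements of all these cycle types are F_20 (5T3) of order 20, S_5 (5T5) of order 120; the others are excluded. The observed types are precisely the cycle types that occur in F_20 (5T3). Each of the other remaining candidates has further cycle types, and by the Chebotarev density theorem the matching factorization patterns would occur for a proportion of primes equal to their share of the group: S_5 (5T5) additionally contains elements of type 3+2, 3+1+1, 2+1+1+1 (50 of its 120 elements, about 42% of primes). None of the 18 primes tested shows any such pattern (for each of these groups the chance of that is below 10^-4), which rules them out. Hence G = F_20 (5T3), of order 20.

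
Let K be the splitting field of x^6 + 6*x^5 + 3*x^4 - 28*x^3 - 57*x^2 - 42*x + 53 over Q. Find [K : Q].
24

The degree of the splitting field over Q equals the order of the Galois group, so first determine the group. The polynomial f is an irreducible sextic over Q, so G = Gal(f/Q) is one of the 16 transitive subgroups 6T1, ..., 6T16 of S_6. The discriminant of f is -450868486864896, which is not a perfect square, so G is not contained in A_6. The transitive groups of degree 6 not contained in A_6 are: C_6 (6T1, order 6), S_3 (6T2, order 6), D_6 (6T3, order 12), C_3 x S_3 (6T5, order 18), A_4 x C_2 (6T6, order 24), S_4 (6T8, order 24), S_3 x S_3 (6T9, order 36), S_4 x C_2 (6T11, order 48), (S_3 x S_3) : C_2 (6T13, order 72), PGL(2,5) (6T14, order 120), S_6 (6T16, order 720). By Dedekind's theorem, for a prime p not dividing disc(f) the degrees of the irreducible factors of f mod p form the cycle type of an element of G. Factoring f modulo the 33 such primes p <= 149 (skipping 2, 3, which divide the discriminant), each new pattern first appears at: mod 5: f = (x^3 + 3x + 3)(x^3 + x^2 + 1), pattern 3+3; mod 7: f = (x^6 + 6x^5 + 3x^4 + 6x^2 + 4), pattern 6; mod 17: f = (x + 5)(x + 14)(x^2 + 2x + 8)(x^2 + 2x + 15), pattern 2+2+1+1; mod 19: f = (x + 6)(x + 8)(x + 13)(x + 15)(x^2 + 2x + 6), pattern 2+1+1+1+1; mod 71: f = (x^2 + 2x + 4)(x^2 + 2x + 19)(x^2 + 2x + 39), pattern 2+2+2. No other pattern occurs in this range, so the set of observed cycle types is {3+3, 6, 2+2+1+1, 2+1+1+1+1, 2+2+2}. The candidates containing elements of all these cycle types are A_4 x C_2 (6T6) of order 24, S_4 x C_2 (6T11) of order 48, (S_3 x S_3) : C_2 (6T13) of order 72, S_6 (6T16) of order 720; the others are excluded. The observed types are precisely the cycle types that occur in A_4 x C_2 (6T6) (apart from the identity). Each of the other remaining candidates has further cycle types, and by the Chebotarev density theorem the matching factorization patterns would occur for a proportion of primes equal to their share of the group: S_4 x C_2 (6T11) additionally contains elements of type 4+2, 4+1+1 (12 of its 48 elements, about 25% of primes); (S_3 x S_3) : C_2 (6T13) additionally contains elements of type 4+2, 3+2+1, 3+1+1+1 (34 of its 72 elements, about 47% of primes); S_6 (6T16) additionally contains elements of type 5+1, 4+2, 4+1+1, 3+2+1, 3+1+1+1 (484 of its 720 elements, about 67% of primes). None of the 33 primes tested shows any such pattern (for each of these groups the chance of that is below 10^-4), which rules them out. Hence G = A_4 x C_2 (6T6), of order 24. The Galois group A_4 x C_2 (6T6) has order 24, so the splitting field has degree 24 over Q.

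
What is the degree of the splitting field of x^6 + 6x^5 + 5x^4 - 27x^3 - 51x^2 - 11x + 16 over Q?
60

The degree of the splitting field over Q equals the order of the Galois group, so first determine the group. The polynomial f is an irreducible sextic over Q, so G = Gal(f/Q) is one of the 16 transitive subgroups 6T1, ..., 6T16 of S_6. The discriminant of f is 30991489 = 5567^2, a perfect square, so G is contained in A_6. The transitive groups of degree 6 contained in A_6 are: A_4 (6T4, order 12), S_4 (6T7, order 24), (C_3 x C_3) : C_4 (6T10, order 36), PSL(2,5) (6T12, order 60), A_6 (6T15, order 360). By Dedekind's theorem, for a prime p not dividing disc(f) the degrees of the irreducible factors of f mod p form the cycle type of an element of G. Factoring f modulo the 21 such primes p <= 79 (skipping 19, which divides the discriminant), each new pattern first appears at: mod 2: f = (x)(x^5 + x^3 + x^2 + x + 1), pattern 5+1; mod 7: f = (x^3 + x^2 + 3x + 1)(x^3 + 5x^2 + 4x + 2), pattern 3+3; mod 61: f = (x + 38)(x + 60)(x^2 + 13x + 60)(x^2 + 17x + 55), pattern 2+2+1+1. No other pattern occurs in this range, so the set of observed cycle types is {5+1, 3+3, 2+2+1+1}. The candidates containing elements of all these cycle types are PSL(2,5) (6T12) of order 60, A_6 (6T15) of order 360; the others are excluded. The observed types are precisely the cycle types that occur in PSL(2,5) (6T12) (apart from the identity). Each of the other remaining candidates has further cycle types, and by the Chebotarev density theorem the matching factorization patterns would occur for a proportion of primes equal to their share of the group: A_6 (6T15) additionally contains elements of type 4+2, 3+1+1+1 (130 of its 360 elements, about 36% of primes). None of the 21 primes tested shows any such pattern (for each of these groups the chance of that is below 10^-4), which rules them out. Hence G = PSL(2,5) (6T12), of order 60. The Galois group PSL(2,5) (6T12) has order 60, so the splitting field has degree 60 over Q.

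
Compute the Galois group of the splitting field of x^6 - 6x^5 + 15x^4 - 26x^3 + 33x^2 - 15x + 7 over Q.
The polynomial f is an irreducible sextic over Q, so G = Gal(f/Q) is one of the 16 transitive subgroups 6T1, ..., 6T16 of S_6. The discriminant of f is -6604217307, which is not a perfect square, so G is not contained in A_6. The transitive groups of degree 6 not contained in A_6 are: C_6 (6T1, order 6), S_3 (6T2, order 6), D_6 (6T3, order 12), C_3 x S_3 (6T5, order 18), A_4 x C_2 (6T6, order 24), S_4 (6T8, order 24), S_3 x S_3 (6T9, order 36), S_4 x C_2 (6T11, order 48), (S_3 x S_3) : C_2 (6T13, order 72), PGL(2,5) (6T14, order 120), S_6 (6T16, order 720). By Dedekind's theorem, for a prime p not dividing disc(f) the degrees of the irreducible factors of f mod p form the cycle type of an element of G. Factoring f modulo the 28 such primes p <= 127 (skipping 3, 17, 43, which divide the discriminant), each new pattern first appears at: mod 2: f = (x^6 + x^4 + x^2 + x + 1), pattern 6; mod 7: f = (x)(x^2 + 2x + 5)(x^3 + 6x^2 + 5x + 4), pattern 3+2+1; mod 11: f = (x^2 + 9x + 5)(x^4 + 7x^3 + 2x^2 + 9x + 8), pattern 4+2; mod 13: f = (x + 8)(x + 11)(x^2 + 6x + 2)(x^2 + 8x + 1), pattern 2+2+1+1; mod 61: f = (x + 3)(x + 13)(x + 15)(x + 38)(x^2 + 47x + 12), pattern 2+1+1+1+1; mod 97: f = (x + 2)(x + 46)(x + 72)(x^3 + 68x^2 + 44x + 73), pattern 3+1+1+1; mod 113: f = (x^2 + 5x + 58)(x^2 + 107x + 105)(x^2 + 108x + 103), pattern 2+2+2; mod 127: f = (x^3 + 36x^2 + 119x + 41)(x^3 + 85x^2 + 11x + 90), pattern 3+3. No other pattern occurs in this range, so the set of observed cycle types is {6, 3+2+1, 4+2, 2+2+1+1, 2+1+1+1+1, 3+1+1+1, 2+2+2, 3+3}. The candidates containing elements of all these cycle types are (S_3 x S_3) : C_2 (6T13) of order 72, S_6 (6T16) of order 720; the others are excluded. The observed types are precisely the cycle types that occur in (S_3 x S_3) : C_2 (6T13) (apart from the identity). Each of the other remaining candidates has further cycle types, and by the Chebotarev density theorem the matching factorization patterns would occur for a proportion of primes equal to their share of the group: S_6 (6T16) additionally contains elements of type 5+1, 4+1+1 (234 of its 720 elements, about 32% of primes). None of the 28 primes tested shows any such pattern (for each of these groups the chance of that is below 10^-4), which rules them out. Hence G = (S_3 x S_3) : C_2 (6T13), of order 72.

(S_3 x S_3) : C_2 (also written G72)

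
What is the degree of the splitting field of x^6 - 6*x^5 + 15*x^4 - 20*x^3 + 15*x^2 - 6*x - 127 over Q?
The degree of the splitting field over Q equals the order of the Galois group, so first determine the group. The polynomial f is an irreducible sextic over Q, so G = Gal(f/Q) is one of the 16 transitive subgroups 6T1, ..., 6T16 of S_6. The discriminant of f is 1603087953297408, which is not a perfect square, so G is not contained in A_6. The transitive groups of degree 6 not contained in A_6 are: C_6 (6T1, order 6), S_3 (6T2, order 6), D_6 (6T3, order 12), C_3 x S_3 (6T5, order 18), A_4 x C_2 (6T6, order 24), S_4 (6T8, order 24), S_3 x S_3 (6T9, order 36), S_4 x C_2 (6T11, order 48), (S_3 x S_3) : C_2 (6T13, order 72), PGL(2,5) (6T14, order 120), S_6 (6T16, order 720). By Dedekind's theorem, for a prime p not dividing disc(f) the degrees of the irreducible factors of f mod p form the cycle type of an element of G. Factoring f modulo the 79 such primes p <= 419 (skipping 2, 3, which divide the discriminant), each new pattern first appears at: mod 5: f = (x^2 + 2)(x^2 + x + 1)(x^2 + 3x + 4), pattern 2+2+2; mod 7: f = (x^3 + 4x^2 + 3x + 2)(x^3 + 4x^2 + 3x + 3), pattern 3+3; mod 13: f = (x^6 + 7x^5 + 2x^4 + 6x^3 + 2x^2 + 7x + 3), pattern 6; mod 17: f = (x + 6)(x + 9)(x^2 + 5x + 9)(x^2 + 8x + 6), pattern 2+2+1+1; mod 31: f = (x + 3)(x + 6)(x + 10)(x + 19)(x + 23)(x + 26), pattern 1+1+1+1+1+1. No other pattern occurs in this range, so the set of observed cycle types is {2+2+2, 3+3, 6, 2+2+1+1, 1+1+1+1+1+1}. The candidates containing elements of all these cycle types are D_6 (6T3) of order 12, A_4 x C_2 (6T6) of order 24, S_3 x S_3 (6T9) of order 36, S_4 x C_2 (6T11) of order 48, (S_3 x S_3) : C_2 (6T13) of order 72, PGL(2,5) (6T14) of order 120, S_6 (6T16) of order 720; the others are excluded. The observed types are precisely the cycle types that occur in D_6 (6T3). Each of the other remaining candidates has further cycle types, and by the Chebotarev density theorem the matching factorization patterns would occur for a proportion of primes equal to their share of the group: A_4 x C_2 (6T6) additionally contains elements of type 2+1+1+1+1 (3 of its 24 elements, about 12% of primes); S_3 x S_3 (6T9) additionally contains elements of type 3+1+1+1 (4 of its 36 elements, about 11% of primes); S_4 x C_2 (6T11) additionally contains elements of type 4+2, 4+1+1, 2+1+1+1+1 (15 of its 48 elements, about 31% of primes); (S_3 x S_3) : C_2 (6T13) additionally contains elements of type 4+2, 3+2+1, 3+1+1+1, 2+1+1+1+1 (40 of its 72 elements, about 56% of primes); PGL(2,5) (6T14) additionally contains elements of type 5+1, 4+1+1 (54 of its 120 elements, about 45% of primes); S_6 (6T16) additionally contains elements of type 5+1, 4+2, 4+1+1, 3+2+1, 3+1+1+1, 2+1+1+1+1 (499 of its 720 elements, about 69% of primes). None of the 79 primes tested shows any such pattern (for each of these groups the chance of that is below 10^-4), which rules them out. Hence G = D_6 (6T3), of order 12. The Galois group D_6 (6T3) has order 12, so the splitting field has degree 12 over Q.

12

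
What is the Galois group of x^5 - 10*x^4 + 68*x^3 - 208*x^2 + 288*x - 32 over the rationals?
S_5 (order 120)

The polynomial f is an irreducible quintic over Q, so G = Gal(f/Q) is a transitive subgroup of S_5: one of C_5 (5T1, order 5), D_5 (5T2, order 10), F_20 (5T3, order 20), A_5 (5T4, order 60) or S_5 (5T5, order 120). The discriminant of f is 26581909110784, which is not a perfect square, so G is not contained in A_5. The transitive groups of degree 5 not contained in A_5 are: F_20 (5T3, order 20), S_5 (5T5, order 120). By Dedekind's theorem, for a prime p not dividing disc(f) the degrees of the irreducible factors of f mod p form the cycle type of an element of G. Factoring f modulo the 3 such primes p <= 7 (skipping 2, which divides the discriminant), each new pattern first appears at: mod 3: f = (x^5 + 2x^4 + 2x^3 + 2x^2 + 1), pattern 5; mod 7: f = (x^2 + 4x + 5)(x^3 + 2), pattern 3+2. No other pattern occurs in this range, so the set of observed cycle types is {5, 3+2}. Among the candidates above, the only group containing elements of all these cycle types is S_5 (5T5) — F_20 (5T3) lacks at least one of them. Hence G = S_5 (5T5), of order 120.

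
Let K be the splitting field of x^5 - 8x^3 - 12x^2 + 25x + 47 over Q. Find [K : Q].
The degree of the splitting field over Q equals the order of the Galois group, so first determine the group. The polynomial f is an irreducible quintic over Q, so G = Gal(f/Q) is a transitive subgroup of S_5: one of C_5 (5T1, order 5), D_5 (5T2, order 10), F_20 (5T3, order 20), A_5 (5T4, order 60) or S_5 (5T5, order 120). The discriminant of f is 461338069, which is not a perfect square, so G is not contained in A_5. The transitive groups of degree 5 not contained in A_5 are: F_20 (5T3, order 20), S_5 (5T5, order 120). By Dedekind's theorem, for a prime p not dividing disc(f) the degrees of the irreducible factors of f mod p form the cycle type of an element of G. Factoring f modulo the first such prime p = 2, each new pattern first appears at: mod 2: f = (x^2 + x + 1)(x^3 + x^2 + 1), pattern 3+2. No other pattern occurs in this range, so the set of observed cycle types is {3+2}. Among the candidates above, the only group containing elements of all these cycle types is S_5 (5T5) — F_20 (5T3) lacks at least one of them. Hence G = S_5 (5T5), of order 120. The Galois group S_5 (5T5) has order 120, so the splitting field has degree 120 over Q.

120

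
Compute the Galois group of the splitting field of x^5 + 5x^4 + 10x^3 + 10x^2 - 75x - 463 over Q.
The polynomial f is an irreducible quintic over Q, so G = Gal(f/Q) is a transitive subgroup of S_5: one of C_5 (5T1, order 5), D_5 (5T2, order 10), F_20 (5T3, order 20), A_5 (5T4, order 60) or S_5 (5T5, order 120). The discriminant of f is 67108864000000 = 8192000^2, a perfect square, so G is contained in A_5. The transitive groups of degree 5 contained in A_5 are: C_5 (5T1, order 5), D_5 (5T2, order 10), A_5 (5T4, order 60). By Dedekind's theorem, for a prime p not dividing disc(f) the degrees of the irreducible factors of f mod p form the cycle type of an element of G. Factoring f modulo the 23 such primes p <= 97 (skipping 2, 5, which divide the discriminant), each new pattern first appears at: mod 3: f = (x + 1)(x^2 + 1)(x^2 + x + 2), pattern 2+2+1; mod 7: f = (x^5 + 5x^4 + 3x^3 + 3x^2 + 2x + 6), pattern 5. No other pattern occurs in this range, so the set of observed cycle types is {2+2+1, 5}. The candidates containing elements of all these cycle types are D_5 (5T2) of order 10, A_5 (5T4) of order 60; the others are excluded. The observed types are precisely the cycle types that occur in D_5 (5T2) (apart from the identity). Each of the other remaining candidates has further cycle types, and by the Chebotarev density theorem the matching factorization patterns would occur for a proportion of primes equal to their share of the group: A_5 (5T4) additionally contains elements of type 3+1+1 (20 of its 60 elements, about 33% of primes). None of the 23 primes tested shows any such pattern (for each of these groups the chance of that is below 10^-4), which rules them out. Hence G = D_5 (5T2), of order 10.

D_5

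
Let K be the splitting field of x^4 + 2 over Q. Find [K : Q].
8

The degree of the splitting field over Q equals the order of the Galois group, so first determine the group. The polynomial is an irreducible quartic over Q and its discriminant is 2048, which is not a perfect square, so the Galois group is not contained in A_4. The resolvent cubic y^3 - 8*y has exactly one rational root, so the Galois group is C_4 or D_4. The quartic remains irreducible over Q(sqrt(disc)), so the group is D_4. The Galois group D_4 (4T3) has order 8, so the splitting field has degree 8 over Q.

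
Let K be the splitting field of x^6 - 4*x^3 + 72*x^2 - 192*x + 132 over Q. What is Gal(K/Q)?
D_6 (order 12)

The polynomial f is an irreducible sextic over Q, so G = Gal(f/Q) is one of the 16 transitive subgroups 6T1, ..., 6T16 of S_6. The discriminant of f is -41622228172800, which is not a perfect square, so G is not contained in A_6. The transitive groups of degree 6 not contained in A_6 are: C_6 (6T1, order 6), S_3 (6T2, order 6), D_6 (6T3, order 12), C_3 x S_3 (6T5, order 18), A_4 x C_2 (6T6, order 24), S_4 (6T8, order 24), S_3 x S_3 (6T9, order 36), S_4 x C_2 (6T11, order 48), (S_3 x S_3) : C_2 (6T13, order 72), PGL(2,5) (6T14, order 120), S_6 (6T16, order 720). By Dedekind's theorem, for a prime p not dividing disc(f) the degrees of the irreducible factors of f mod p form the cycle type of an element of G. Factoring f modulo the 79 such primes p <= 431 (skipping 2, 3, 5, 11, which divide the discriminant), each new pattern first appears at: mod 7: f = (x^6 + 3x^3 + 2x^2 + 4x + 6), pattern 6; mod 17: f = (x + 3)(x + 15)(x^2 + 2x + 12)(x^2 + 14x + 1), pattern 2+2+1+1; mod 19: f = (x^3 + 2x + 8)(x^3 + 17x + 7), pattern 3+3; mod 23: f = (x^2 + 3x + 20)(x^2 + 6x + 22)(x^2 + 14x + 21), pattern 2+2+2; mod 43: f = (x + 3)(x + 10)(x + 12)(x + 15)(x + 16)(x + 30), pattern 1+1+1+1+1+1. No other pattern occurs in this range, so the set of observed cycle types is {6, 2+2+1+1, 3+3, 2+2+2, 1+1+1+1+1+1}. The candidates containing elements of all these cycle types are D_6 (6T3) of order 12, A_4 x C_2 (6T6) of order 24, S_3 x S_3 (6T9) of order 36, S_4 x C_2 (6T11) of order 48, (S_3 x S_3) : C_2 (6T13) of order 72, PGL(2,5) (6T14) of order 120, S_6 (6T16) of order 720; the others are excluded. The observed types are precisely the cycle types that occur in D_6 (6T3). Each of the other remaining candidates has further cycle types, and by the Chebotarev density theorem the matching factorization patterns would occur for a proportion of primes equal to their share of the group: A_4 x C_2 (6T6) additionally contains elements of type 2+1+1+1+1 (3 of its 24 elements, about 12% of primes); S_3 x S_3 (6T9) additionally contains elements of type 3+1+1+1 (4 of its 36 elements, about 11% of primes); S_4 x C_2 (6T11) additionally contains elements of type 4+2, 4+1+1, 2+1+1+1+1 (15 of its 48 elements, about 31% of primes); (S_3 x S_3) : C_2 (6T13) additionally contains elements of type 4+2, 3+2+1, 3+1+1+1, 2+1+1+1+1 (40 of its 72 elements, about 56% of primes); PGL(2,5) (6T14) additionally contains elements of type 5+1, 4+1+1 (54 of its 120 elements, about 45% of primes); S_6 (6T16) additionally contains elements of type 5+1, 4+2, 4+1+1, 3+2+1, 3+1+1+1, 2+1+1+1+1 (499 of its 720 elements, about 69% of primes). None of the 79 primes tested shows any such pattern (for each of these groups the chance of that is below 10^-4), which rules them out. Hence G = D_6 (6T3), of order 12.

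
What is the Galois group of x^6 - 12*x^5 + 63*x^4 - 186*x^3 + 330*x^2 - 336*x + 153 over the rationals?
The polynomial f is an irreducible sextic over Q, so G = Gal(f/Q) is one of the 16 transitive subgroups 6T1, ..., 6T16 of S_6. The discriminant of f is -16003008, which is not a perfect square, so G is not contained in A_6. The transitive groups of degree 6 not contained in A_6 are: C_6 (6T1, order 6), S_3 (6T2, order 6), D_6 (6T3, order 12), C_3 x S_3 (6T5, order 18), A_4 x C_2 (6T6, order 24), S_4 (6T8, order 24), S_3 x S_3 (6T9, order 36), S_4 x C_2 (6T11, order 48), (S_3 x S_3) : C_2 (6T13, order 72), PGL(2,5) (6T14, order 120), S_6 (6T16, order 720). By Dedekind's theorem, for a prime p not dividing disc(f) the degrees of the irreducible factors of f mod p form the cycle type of an element of G. Factoring f modulo the 21 such primes p <= 89 (skipping 2, 3, 7, which divide the discriminant), each new pattern first appears at: mod 5: f = (x^6 + 3x^5 + 3x^4 + 4x^3 + 4x + 3), pattern 6; mod 11: f = (x + 7)(x^5 + 3x^4 + 9x^3 + 4x^2 + 5x + 3), pattern 5+1; mod 13: f = (x + 3)(x + 12)(x^4 + 12x^3 + 3x^2 + 1), pattern 4+1+1; mod 23: f = (x + 1)(x + 5)(x^2 + x + 19)(x^2 + 4x + 5), pattern 2+2+1+1; mod 43: f = (x^3 + 13x^2 + x + 3)(x^3 + 18x^2 + 8), pattern 3+3; mod 61: f = (x^2 + 28x + 34)(x^2 + 39x + 52)(x^2 + 43x + 30), pattern 2+2+2. No other pattern occurs in this range, so the set of observed cycle types is {6, 5+1, 4+1+1, 2+2+1+1, 3+3, 2+2+2}. The candidates containing elements of all these cycle types are PGL(2,5) (6T14) of order 120, S_6 (6T16) of order 720; the others are excluded. The observed types are precisely the cycle types that occur in PGL(2,5) (6T14) (apart from the identity). Each of the other remaining candidates has further cycle types, and by the Chebotarev density theorem the matching factorization patterns would occur for a proportion of primes equal to their share of the group: S_6 (6T16) additionally contains elements of type 4+2, 3+2+1, 3+1+1+1, 2+1+1+1+1 (265 of its 720 elements, about 37% of primes). None of the 21 primes tested shows any such pattern (for each of these groups the chance of that is below 10^-4), which rules them out. Hence G = PGL(2,5) (6T14), of order 120.

PGL(2,5)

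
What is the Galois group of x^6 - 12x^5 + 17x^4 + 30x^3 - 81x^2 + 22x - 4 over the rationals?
S_4 (also written S4+)

The polynomial f is an irreducible sextic over Q, so G = Gal(f/Q) is one of the 16 transitive subgroups 6T1, ..., 6T16 of S_6. The discriminant of f is 1293145189867584 = 35960328^2, a perfect square, so G is contained in A_6. The transitive groups of degree 6 contained in A_6 are: A_4 (6T4, order 12), S_4 (6T7, order 24), (C_3 x C_3) : C_4 (6T10, order 36), PSL(2,5) (6T12, order 60), A_6 (6T15, order 360). By Dedekind's theorem, for a prime p not dividing disc(f) the degrees of the irreducible factors of f mod p form the cycle type of an element of G. Factoring f modulo the 79 such primes p <= 421 (skipping 2, 3, 229, which divide the discriminant), each new pattern first appears at: mod 5: f = (x^3 + x + 1)(x^3 + 3x^2 + x + 1), pattern 3+3; mod 7: f = (x^2 + 4x + 6)(x^4 + 5x^3 + 5x^2 + x + 4), pattern 4+2; mod 23: f = (x + 20)(x + 21)(x^2 + 3x + 21)(x^2 + 13x + 8), pattern 2+2+1+1; mod 193: f = (x + 30)(x + 108)(x + 117)(x + 153)(x + 171)(x + 181), pattern 1+1+1+1+1+1. No other pattern occurs in this range, so the set of observed cycle types is {3+3, 4+2, 2+2+1+1, 1+1+1+1+1+1}. The candidates containing elements of all these cycle types are S_4 (6T7) of order 24, (C_3 x C_3) : C_4 (6T10) of order 36, A_6 (6T15) of order 360; the others are excluded. The observed types are precisely the cycle types that occur in S_4 (6T7). Each of the other remaining candidates has further cycle types, and by the Chebotarev density theorem the matching factorization patterns would occur for a proportion of primes equal to their share of the group: (C_3 x C_3) : C_4 (6T10) additionally contains elements of type 3+1+1+1 (4 of its 36 elements, about 11% of primes); A_6 (6T15) additionally contains elements of type 5+1, 3+1+1+1 (184 of its 360 elements, about 51% of primes). None of the 79 primes tested shows any such pattern (for each of these groups the chance of that is below 10^-4), which rules them out. Hence G = S_4 (6T7), of order 24.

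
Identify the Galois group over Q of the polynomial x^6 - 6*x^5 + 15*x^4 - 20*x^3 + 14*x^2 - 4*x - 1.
The polynomial f is an irreducible sextic over Q, so G = Gal(f/Q) is one of the 16 transitive subgroups 6T1, ..., 6T16 of S_6. The discriminant of f is 33856 = 184^2, a perfect square, so G is contained in A_6. The transitive groups of degree 6 contained in A_6 are: A_4 (6T4, order 12), S_4 (6T7, order 24), (C_3 x C_3) : C_4 (6T10, order 36), PSL(2,5) (6T12, order 60), A_6 (6T15, order 360). By Dedekind's theorem, for a prime p not dividing disc(f) the degrees of the irreducible factors of f mod p form the cycle type of an element of G. Factoring f modulo the 79 such primes p <= 419 (skipping 2, 23, which divide the discriminant), each new pattern first appears at: mod 3: f = (x^3 + x^2 + 2)(x^3 + 2x^2 + x + 1), pattern 3+3; mod 5: f = (x^2 + 3x + 4)(x^4 + x^3 + 3x^2 + 2x + 1), pattern 4+2; mod 19: f = (x + 4)(x + 13)(x^2 + 7x + 7)(x^2 + 8x + 6), pattern 2+2+1+1; mod 223: f = (x + 15)(x + 56)(x + 77)(x + 144)(x + 165)(x + 206), pattern 1+1+1+1+1+1. No other pattern occurs in this range, so the set of observed cycle types is {3+3, 4+2, 2+2+1+1, 1+1+1+1+1+1}. The candidates containing elements of all these cycle types are S_4 (6T7) of order 24, (C_3 x C_3) : C_4 (6T10) of order 36, A_6 (6T15) of order 360; the others are excluded. The observed types are precisely the cycle types that occur in S_4 (6T7). Each of the other remaining candidates has further cycle types, and by the Chebotarev density theorem the matching factorization patterns would occur for a proportion of primes equal to their share of the group: (C_3 x C_3) : C_4 (6T10) additionally contains elements of type 3+1+1+1 (4 of its 36 elements, about 11% of primes); A_6 (6T15) additionally contains elements of type 5+1, 3+1+1+1 (184 of its 360 elements, about 51% of primes). None of the 79 primes tested shows any such pattern (for each of these groups the chance of that is below 10^-4), which rules them out. Hence G = S_4 (6T7), of order 24.

S_4 (also written S4+)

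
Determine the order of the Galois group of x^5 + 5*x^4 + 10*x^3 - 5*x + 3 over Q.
The degree of the splitting field over Q equals the order of the Galois group, so first determine the group. The polynomial f is an irreducible quintic over Q, so G = Gal(f/Q) is a transitive subgroup of S_5: one of C_5 (5T1, order 5), D_5 (5T2, order 10), F_20 (5T3, order 20), A_5 (5T4, order 60) or S_5 (5T5, order 120). The discriminant of f is 18050000, which is not a perfect square, so G is not contained in A_5. The transitive groups of degree 5 not contained in A_5 are: F_20 (5T3, order 20), S_5 (5T5, order 120). By Dedekind's theorem, for a prime p not dividing disc(f) the degrees of the irreducible factors of f mod p form the cycle type of an element of G. Factoring f modulo the 18 such primes p <= 73 (skipping 2, 5, 19, which divide the discriminant), each new pattern first appears at: mod 3: f = (x)(x^4 + 2x^3 + x^2 + 1), pattern 4+1; mod 11: f = (x^5 + 5x^4 + 10x^3 + 6x + 3), pattern 5; mod 29: f = (x + 15)(x^2 + 6x + 26)(x^2 + 13x + 27), pattern 2+2+1. No other pattern occurs in this range, so the set of observed cycle types is {4+1, 5, 2+2+1}. The candidates containing elements of all these cycle types are F_20 (5T3) of order 20, S_5 (5T5) of order 120; the others are excluded. The observed types are precisely the cycle types that occur in F_20 (5T3) (apart from the identity). Each of the other remaining candidates has further cycle types, and by the Chebotarev density theorem the matching factorization patterns would occur for a proportion of primes equal to their share of the group: S_5 (5T5) additionally contains elements of type 3+2, 3+1+1, 2+1+1+1 (50 of its 120 elements, about 42% of primes). None of the 18 primes tested shows any such pattern (for each of these groups the chance of that is below 10^-4), which rules them out. Hence G = F_20 (5T3), of order 20. The Galois group F_20 (5T3) has order 20, so the splitting field has degree 20 over Q.

20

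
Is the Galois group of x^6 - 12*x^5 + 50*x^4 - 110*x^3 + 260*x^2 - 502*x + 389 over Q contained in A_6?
The polynomial is irreducible of degree 6 over Q. Its discriminant is 38875225000000 = 6235000^2, a perfect square. A Galois group lies in the alternating group exactly when the discriminant is a square in Q, so the Galois group ((C_3 x C_3) : C_4) is contained in A_6.

Yes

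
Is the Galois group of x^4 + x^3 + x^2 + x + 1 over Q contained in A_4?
No

The polynomial is irreducible of degree 4 over Q. Its discriminant is 125, which is not a perfect square. A Galois group lies in the alternating group exactly when the discriminant is a square in Q, so the Galois group (C_4) is not contained in A_4.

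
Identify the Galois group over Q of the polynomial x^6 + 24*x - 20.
The polynomial f is an irreducible sextic over Q, so G = Gal(f/Q) is one of the 16 transitive subgroups 6T1, ..., 6T16 of S_6. The discriminant of f is 746496000000 = 864000^2, a perfect square, so G is contained in A_6. The transitive groups of degree 6 contained in A_6 are: A_4 (6T4, order 12), S_4 (6T7, order 24), (C_3 x C_3) : C_4 (6T10, order 36), PSL(2,5) (6T12, order 60), A_6 (6T15, order 360). By Dedekind's theorem, for a prime p not dividing disc(f) the degrees of the irreducible factors of f mod p form the cycle type of an element of G. Factoring f modulo the 6 such primes p <= 23 (skipping 2, 3, 5, which divide the discriminant), each new pattern first appears at: mod 7: f = (x + 3)(x^5 + 4x^4 + 2x^3 + x^2 + 4x + 5), pattern 5+1; mod 23: f = (x + 7)(x + 12)(x + 21)(x^3 + 6x^2 + 13x + 16), pattern 3+1+1+1. No other pattern occurs in this range, so the set of observed cycle types is {5+1, 3+1+1+1}. Among the candidates above, the only group containing elements of all these cycle types is A_6 (6T15) — each of A_4 (6T4), S_4 (6T7), (C_3 x C_3) : C_4 (6T10), PSL(2,5) (6T12) lacks at least one of them. Hence G = A_6 (6T15), of order 360.

A_6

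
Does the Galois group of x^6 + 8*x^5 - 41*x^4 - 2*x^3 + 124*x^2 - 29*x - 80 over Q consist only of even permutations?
Yes

The polynomial is irreducible of degree 6 over Q. Its discriminant is 1770264843169 = 1330513^2, a perfect square. A Galois group lies in the alternating group exactly when the discriminant is a square in Q, so the Galois group (PSL(2,5)) is contained in A_6.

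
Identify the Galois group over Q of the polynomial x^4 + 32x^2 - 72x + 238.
C_4, the cyclic group of order 4

The polynomial is an irreducible quartic over Q and its discriminant is 4299982848, which is not a perfect square, so the Galois group is not contained in A_4. The resolvent cubic y^3 - 32*y^2 - 952*y + 25280 has exactly one rational root, so the Galois group is C_4 or D_4. The quartic becomes reducible over Q(sqrt(disc)), so the group is C_4.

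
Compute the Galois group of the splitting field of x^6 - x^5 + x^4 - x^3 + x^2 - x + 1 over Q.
The polynomial f is an irreducible sextic over Q, so G = Gal(f/Q) is one of the 16 transitive subgroups 6T1, ..., 6T16 of S_6. The discriminant of f is -16807, which is not a perfect square, so G is not contained in A_6. The transitive groups of degree 6 not contained in A_6 are: C_6 (6T1, order 6), S_3 (6T2, order 6), D_6 (6T3, order 12), C_3 x S_3 (6T5, order 18), A_4 x C_2 (6T6, order 24), S_4 (6T8, order 24), S_3 x S_3 (6T9, order 36), S_4 x C_2 (6T11, order 48), (S_3 x S_3) : C_2 (6T13, order 72), PGL(2,5) (6T14, order 120), S_6 (6T16, order 720). By Dedekind's theorem, for a prime p not dividing disc(f) the degrees of the irreducible factors of f mod p form the cycle type of an element of G. Factoring f modulo the 37 such primes p <= 163 (skipping 7, which divides the discriminant), each new pattern first appears at: mod 2: f = (x^3 + x + 1)(x^3 + x^2 + 1), pattern 3+3; mod 3: f = (x^6 + 2x^5 + x^4 + 2x^3 + x^2 + 2x + 1), pattern 6; mod 13: f = (x^2 + 7x + 1)(x^2 + 8x + 1)(x^2 + 10x + 1), pattern 2+2+2; mod 29: f = (x + 7)(x + 16)(x + 20)(x + 23)(x + 24)(x + 25), pattern 1+1+1+1+1+1. No other pattern occurs in this range, so the set of observed cycle types is {3+3, 6, 2+2+2, 1+1+1+1+1+1}. The candidates containing elements of all these cycle types are C_6 (6T1) of order 6, D_6 (6T3) of order 12, C_3 x S_3 (6T5) of order 18, A_4 x C_2 (6T6) of order 24, S_3 x S_3 (6T9) of order 36, S_4 x C_2 (6T11) of order 48, (S_3 x S_3) : C_2 (6T13) of order 72, PGL(2,5) (6T14) of order 120, S_6 (6T16) of order 720; the others are excluded. The observed types are precisely the cycle types that occur in C_6 (6T1). Each of the other remaining candidates has further cycle types, and by the Chebotarev density theorem the matching factorization patterns would occur for a proportion of primes equal to their share of the group: D_6 (6T3) additionally contains elements of type 2+2+1+1 (3 of its 12 elements, about 25% of primes); C_3 x S_3 (6T5) additionally contains elements of type 3+1+1+1 (4 of its 18 elements, about 22% of primes); A_4 x C_2 (6T6) additionally contains elements of type 2+2+1+1, 2+1+1+1+1 (6 of its 24 elements, about 25% of primes); S_3 x S_3 (6T9) additionally contains elements of type 3+1+1+1, 2+2+1+1 (13 of its 36 elements, about 36% of primes); S_4 x C_2 (6T11) additionally contains elements of type 4+2, 4+1+1, 2+2+1+1, 2+1+1+1+1 (24 of its 48 elements, about 50% of primes); (S_3 x S_3) : C_2 (6T13) additionally contains elements of type 4+2, 3+2+1, 3+1+1+1, 2+2+1+1, 2+1+1+1+1 (49 of its 72 elements, about 68% of primes); PGL(2,5) (6T14) additionally contains elements of type 5+1, 4+1+1, 2+2+1+1 (69 of its 120 elements, about 58% of primes); S_6 (6T16) additionally contains elements of type 5+1, 4+2, 4+1+1, 3+2+1, 3+1+1+1, 2+2+1+1, 2+1+1+1+1 (544 of its 720 elements, about 76% of primes). None of the 37 primes tested shows any such pattern (for each of these groups the chance of that is below 10^-4), which rules them out. Hence G = C_6 (6T1), of order 6.

C_6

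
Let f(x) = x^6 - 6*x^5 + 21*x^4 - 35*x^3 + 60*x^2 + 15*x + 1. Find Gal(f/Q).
The polynomial f is an irreducible sextic over Q, so G = Gal(f/Q) is one of the 16 transitive subgroups 6T1, ..., 6T16 of S_6. The discriminant of f is -1691782213203, which is not a perfect square, so G is not contained in A_6. The transitive groups of degree 6 not contained in A_6 are: C_6 (6T1, order 6), S_3 (6T2, order 6), D_6 (6T3, order 12), C_3 x S_3 (6T5, order 18), A_4 x C_2 (6T6, order 24), S_4 (6T8, order 24), S_3 x S_3 (6T9, order 36), S_4 x C_2 (6T11, order 48), (S_3 x S_3) : C_2 (6T13, order 72), PGL(2,5) (6T14, order 120), S_6 (6T16, order 720). By Dedekind's theorem, for a prime p not dividing disc(f) the degrees of the irreducible factors of f mod p form the cycle type of an element of G. Factoring f modulo the 37 such primes p <= 173 (skipping 3, 73, 127, which divide the discriminant), each new pattern first appears at: mod 2: f = (x^6 + x^4 + x^3 + x + 1), pattern 6; mod 7: f = (x^3 + 4x^2 + 3)(x^3 + 4x^2 + 5x + 5), pattern 3+3; mod 17: f = (x^2 + 5x + 13)(x^2 + 9x + 4)(x^2 + 14x + 1), pattern 2+2+2; mod 19: f = (x + 2)(x + 8)(x + 13)(x + 14)(x + 15)(x + 18), pattern 1+1+1+1+1+1. No other pattern occurs in this range, so the set of observed cycle types is {6, 3+3, 2+2+2, 1+1+1+1+1+1}. The candidates containing elements of all these cycle types are C_6 (6T1) of order 6, D_6 (6T3) of order 12, C_3 x S_3 (6T5) of order 18, A_4 x C_2 (6T6) of order 24, S_3 x S_3 (6T9) of order 36, S_4 x C_2 (6T11) of order 48, (S_3 x S_3) : C_2 (6T13) of order 72, PGL(2,5) (6T14) of order 120, S_6 (6T16) of order 720; the others are excluded. The observed types are precisely the cycle types that occur in C_6 (6T1). Each of the other remaining candidates has further cycle types, and by the Chebotarev density theorem the matching factorization patterns would occur for a proportion of primes equal to their share of the group: D_6 (6T3) additionally contains elements of type 2+2+1+1 (3 of its 12 elements, about 25% of primes); C_3 x S_3 (6T5) additionally contains elements of type 3+1+1+1 (4 of its 18 elements, about 22% of primes); A_4 x C_2 (6T6) additionally contains elements of type 2+2+1+1, 2+1+1+1+1 (6 of its 24 elements, about 25% of primes); S_3 x S_3 (6T9) additionally contains elements of type 3+1+1+1, 2+2+1+1 (13 of its 36 elements, about 36% of primes); S_4 x C_2 (6T11) additionally contains elements of type 4+2, 4+1+1, 2+2+1+1, 2+1+1+1+1 (24 of its 48 elements, about 50% of primes); (S_3 x S_3) : C_2 (6T13) additionally contains elements of type 4+2, 3+2+1, 3+1+1+1, 2+2+1+1, 2+1+1+1+1 (49 of its 72 elements, about 68% of primes); PGL(2,5) (6T14) additionally contains elements of type 5+1, 4+1+1, 2+2+1+1 (69 of its 120 elements, about 58% of primes); S_6 (6T16) additionally contains elements of type 5+1, 4+2, 4+1+1, 3+2+1, 3+1+1+1, 2+2+1+1, 2+1+1+1+1 (544 of its 720 elements, about 76% of primes). None of the 37 primes tested shows any such pattern (for each of these groups the chance of that is below 10^-4), which rules them out. Hence G = C_6 (6T1), of order 6.

6T1: C_6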